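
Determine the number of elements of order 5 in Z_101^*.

4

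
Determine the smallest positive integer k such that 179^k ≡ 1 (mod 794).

198

Since 179 ∈ (Z/794Z)^×, its order divides φ(794) = φ(2)·φ(397) = 1·396 = 396 = 2^2 · 3^2 · 11.
Divisors of 396: 1, 2, 3, 4, 6, 9, 11, 12, 18, 22, 33, 36, 44, 66, 99, 132, 198, 396.
Evaluate successive powers at the divisors of 396:
179^1 ≡ 179
179^2 ≡ 281
179^3 ≡ 277
179^4 ≡ 355
179^6 ≡ 505
179^9 ≡ 141
179^11 ≡ 715
179^12 ≡ 151
179^18 ≡ 31
179^22 ≡ 683
179^33 ≡ 35
179^36 ≡ 167
179^44 ≡ 411
179^66 ≡ 431
179^99 ≡ 793
179^132 ≡ 759
179^198 ≡ 1
The smallest such exponent is 198, so the order of 179 is 198.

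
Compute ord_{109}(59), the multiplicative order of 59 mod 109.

Since 59 ∈ (Z/109Z)^×, its order divides φ(109) = 109 − 1 = 108 = 2^2 · 3^3.
Divisors of 108: 1, 2, 3, 4, 6, 9, 12, 18, 27, 36, 54, 108.
Test each divisor d:
59^1 ≡ 59 (mod 109)
59^2 ≡ 102 (mod 109)
59^3 ≡ 23 (mod 109)
59^4 ≡ 49 (mod 109)
59^6 ≡ 93 (mod 109)
59^9 ≡ 68 (mod 109)
59^12 ≡ 38 (mod 109)
59^18 ≡ 46 (mod 109)
59^27 ≡ 76 (mod 109)
59^36 ≡ 45 (mod 109)
59^54 ≡ 108 (mod 109)
59^108 ≡ 1 (mod 109) ✓
So ord_109(59) = 108.

108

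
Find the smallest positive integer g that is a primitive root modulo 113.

φ(113) = 113 − 1 = 112 = 2^4 · 7.
g is a primitive root iff g^(112/q) ≢ 1 (mod 113) for each prime q ∈ {2, 7}.
g = 2: 2^56 ≡ 1 — hits 1, so not a primitive root.
g = 3: 3^56 ≡ 112; 3^16 ≡ 49 — none is 1, so 3 is a primitive root.
Hence the least primitive root of 113 is 3.

3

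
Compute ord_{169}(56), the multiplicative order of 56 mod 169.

By Lagrange's theorem, ord_169(56) divides φ(169) = φ(13^2) = 13·(13−1) = 156 = 2^2 · 3 · 13.
Divisors of 156: 1, 2, 3, 4, 6, 12, 13, 26, 39, 52, 78, 156.
Check 56^d mod 169 for each divisor in increasing order:
56^1 ≡ 56 (mod 169)
56^2 ≡ 94 (mod 169)
56^3 ≡ 25 (mod 169)
56^4 ≡ 48 (mod 169)
56^6 ≡ 118 (mod 169)
56^12 ≡ 66 (mod 169)
56^13 ≡ 147 (mod 169)
56^26 ≡ 146 (mod 169)
56^39 ≡ 168 (mod 169)
56^52 ≡ 22 (mod 169)
56^78 ≡ 1 (mod 169) ✓
Therefore the multiplicative order of 56 modulo 169 is 78.

78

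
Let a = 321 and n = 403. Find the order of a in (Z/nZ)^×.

By Lagrange's theorem, ord_403(321) divides φ(403) = φ(13·31) = (13−1)·(31−1) = 12·30 = 360 = 2^3 · 3^2 · 5.
Divisors of 360: 1, 2, 3, 4, 5, 6, 8, 9, 10, 12, 15, 18, 20, 24, 30, 36, 40, 45, 60, 72, 90, 120, 180, 360.
Test each divisor d:
321^1 ≡ 321
321^2 ≡ 276
321^3 ≡ 339
321^4 ≡ 9
321^5 ≡ 68
321^6 ≡ 66
321^8 ≡ 81
321^9 ≡ 209
321^10 ≡ 191
321^12 ≡ 326
321^15 ≡ 92
321^18 ≡ 157
321^20 ≡ 211
321^24 ≡ 287
321^30 ≡ 1
So ord_403(321) = 30.

30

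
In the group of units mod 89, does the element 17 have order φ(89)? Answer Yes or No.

No

φ(89) = 89 − 1 = 88 = 2^3 · 11.
An element g generates (Z/89Z)^× iff g^(88/q) ≢ 1 (mod 89) for each prime q ∈ {2, 11}.
17^44 ≡ 1 (mod 89)  [q = 2: ≡ 1 ✗]
17^8 ≡ 8 (mod 89)  [q = 11: ≢ 1 ✓]
17^44 ≡ 1 shows ord(17) | 44, strictly less than φ(89); not a primitive root.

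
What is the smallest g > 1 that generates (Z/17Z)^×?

3

φ(17) = 17 − 1 = 16 = 2^4.
g is a primitive root iff g^(16/q) ≢ 1 (mod 17) for each prime q ∈ {2}.
g = 2: 2^8 ≡ 1 — hits 1, so not a primitive root.
g = 3: 3^8 ≡ 16 — none is 1, so 3 is a primitive root.
Hence the least primitive root of 17 is 3.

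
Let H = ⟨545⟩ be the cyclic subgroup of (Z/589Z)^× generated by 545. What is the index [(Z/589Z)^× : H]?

6

Since 545 ∈ (Z/589Z)^×, its order divides φ(589) = φ(19·31) = (19−1)·(31−1) = 18·30 = 540 = 2^2 · 3^3 · 5.
Divisors of 540: 1, 2, 3, 4, 5, 6, 9, 10, 12, 15, 18, 20, 27, 30, 36, 45, 54, 60, 90, 108, 135, 180, 270, 540.
Check 545^d mod 589 for each divisor in increasing order:
545^1 ≡ 545 (mod 589)
545^2 ≡ 169 (mod 589)
545^3 ≡ 221 (mod 589)
545^4 ≡ 289 (mod 589)
545^5 ≡ 242 (mod 589)
545^6 ≡ 543 (mod 589)
545^9 ≡ 436 (mod 589)
545^10 ≡ 253 (mod 589)
545^12 ≡ 349 (mod 589)
545^15 ≡ 559 (mod 589)
545^18 ≡ 438 (mod 589)
545^20 ≡ 397 (mod 589)
545^27 ≡ 132 (mod 589)
545^30 ≡ 311 (mod 589)
545^36 ≡ 419 (mod 589)
545^45 ≡ 94 (mod 589)
545^54 ≡ 343 (mod 589)
545^60 ≡ 125 (mod 589)
545^90 ≡ 1 (mod 589) ✓
Thus |⟨545⟩| = ord(545) = 90.
Index = |(Z/589Z)^×| / |⟨545⟩| = 540 / 90 = 6.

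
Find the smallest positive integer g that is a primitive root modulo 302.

φ(302) = φ(2)·φ(151) = 1·150 = 150 = 2 · 3 · 5^2.
g is a primitive root iff g^(150/q) ≢ 1 (mod 302) for each prime q ∈ {2, 3, 5}.
g = 2: gcd(2, 302) = 2 > 1, not a unit — skip.
g = 3: 3^75 ≡ 301; 3^50 ≡ 1 — hits 1, so not a primitive root.
g = 4: gcd(4, 302) = 2 > 1, not a unit — skip.
g = 5: 5^75 ≡ 1 — hits 1, so not a primitive root.
g = 6: gcd(6, 302) = 2 > 1, not a unit — skip.
g = 7: 7^75 ≡ 301; 7^50 ≡ 183; 7^30 ≡ 159 — none is 1, so 7 is a primitive root.
The smallest primitive root modulo 302 is 7.

7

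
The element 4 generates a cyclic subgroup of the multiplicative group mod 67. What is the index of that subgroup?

2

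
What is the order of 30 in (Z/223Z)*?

37

ord(30) | φ(223) = 223 − 1 = 222 = 2 · 3 · 37.
Divisors of 222: 1, 2, 3, 6, 37, 74, 111, 222.
Evaluate successive powers at the divisors of 222:
30^1 ≡ 30
30^2 ≡ 8
30^3 ≡ 17
30^6 ≡ 66
30^37 ≡ 1
The smallest such exponent is 37, so the order of 30 is 37.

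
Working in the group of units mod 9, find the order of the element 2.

6

ord(2) | φ(9) = φ(3^2) = 3·(3−1) = 6 = 2 · 3.
Divisors of 6: 1, 2, 3, 6.
Check 2^d mod 9 for each divisor in increasing order:
2^1 ≡ 2 (mod 9)
2^2 ≡ 4 (mod 9)
2^3 ≡ 8 (mod 9)
2^6 ≡ 1 (mod 9) ✓
Hence ord(2) = 6.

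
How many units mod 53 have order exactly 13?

φ(53) = 53 − 1 = 52 = 2^2 · 13.
(Z/53Z)^× is cyclic (|G| = 52); a cyclic group of order m has exactly φ(d) elements of each order d | m, and none otherwise.
13 | 52, and φ(13) = 13 − 1 = 12.

12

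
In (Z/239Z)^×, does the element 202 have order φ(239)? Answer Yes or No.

No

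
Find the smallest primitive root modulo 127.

3

φ(127) = 127 − 1 = 126 = 2 · 3^2 · 7.
Test candidates g = 2, 3, … against the prime factors q ∈ {2, 3, 7} of φ(127): g is a generator iff g^(126/q) ≢ 1 for every such q.
g = 2: 2^63 ≡ 1 — hits 1, so not a primitive root.
g = 3: 3^63 ≡ 126; 3^42 ≡ 107; 3^18 ≡ 4 — none is 1, so 3 is a primitive root.
Hence the least primitive root of 127 is 3.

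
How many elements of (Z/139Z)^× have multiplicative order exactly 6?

φ(139) = 139 − 1 = 138 = 2 · 3 · 23.
In a cyclic group of order 138, there are φ(d) elements of order d for each divisor d of 138, and zero for non-divisors.
6 = 2 · 3 divides 138, and φ(6) = 2.

2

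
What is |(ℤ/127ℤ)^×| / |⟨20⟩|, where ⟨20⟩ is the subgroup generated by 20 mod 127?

The order of 20 must divide φ(127) = 127 − 1 = 126 = 2 · 3^2 · 7.
Divisors of 126: 1, 2, 3, 6, 7, 9, 14, 18, 21, 42, 63, 126.
Compute 20^d (mod 127) for the divisors d until we hit 1:
20^1 ≡ 20 (mod 127)
20^2 ≡ 19 (mod 127)
20^3 ≡ 126 (mod 127)
20^6 ≡ 1 (mod 127) ✓
The order of 20 is 6, so the subgroup it generates has 6 elements.
The index is φ(127) / ord(20) = 126 / 6 = 21.

21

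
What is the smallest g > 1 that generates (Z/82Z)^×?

7

φ(82) = φ(2)·φ(41) = 1·40 = 40 = 2^3 · 5.
g is a primitive root iff g^(40/q) ≢ 1 (mod 82) for each prime q ∈ {2, 5}.
g = 2: gcd(2, 82) = 2 > 1, not a unit — skip.
g = 3: 3^20 ≡ 81; 3^8 ≡ 1 — hits 1, so not a primitive root.
g = 4: gcd(4, 82) = 2 > 1, not a unit — skip.
g = 5: 5^20 ≡ 1 — hits 1, so not a primitive root.
g = 6: gcd(6, 82) = 2 > 1, not a unit — skip.
g = 7: 7^20 ≡ 81; 7^8 ≡ 37 — none is 1, so 7 is a primitive root.
The smallest primitive root modulo 82 is 7.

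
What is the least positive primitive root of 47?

5

φ(47) = 47 − 1 = 46 = 2 · 23.
g is a primitive root iff g^(46/q) ≢ 1 (mod 47) for each prime q ∈ {2, 23}.
g = 2: 2^23 ≡ 1 — hits 1, so not a primitive root.
g = 3: 3^23 ≡ 1 — hits 1, so not a primitive root.
g = 4: 4^23 ≡ 1 — hits 1, so not a primitive root.
g = 5: 5^23 ≡ 46; 5^2 ≡ 25 — none is 1, so 5 is a primitive root.
Hence the least primitive root of 47 is 5.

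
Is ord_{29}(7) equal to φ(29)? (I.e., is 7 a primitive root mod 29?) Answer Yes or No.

No

φ(29) = 29 − 1 = 28 = 2^2 · 7.
Test 7^(28/q) mod 29 for each prime factor q of 28:
7^14 ≡ 1 (mod 29)  [q = 2: ≡ 1 ✗]
7^4 ≡ 23 (mod 29)  [q = 7: ≢ 1 ✓]
The check at q = 2 fails, so 7 generates a proper subgroup.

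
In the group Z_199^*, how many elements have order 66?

φ(199) = 199 − 1 = 198 = 2 · 3^2 · 11.
(Z/199Z)^× is cyclic (|G| = 198); a cyclic group of order m has exactly φ(d) elements of each order d | m, and none otherwise.
66 = 2 · 3 · 11 divides 198, and φ(66) = 20.

20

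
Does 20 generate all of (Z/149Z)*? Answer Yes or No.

φ(149) = 149 − 1 = 148 = 2^2 · 37.
An element g generates (Z/149Z)^× iff g^(148/q) ≢ 1 (mod 149) for each prime q ∈ {2, 37}.
20^74 ≡ 1 (mod 149)  [q = 2: ≡ 1 ✗]
20^4 ≡ 123 (mod 149)  [q = 37: ≢ 1 ✓]
The check at q = 2 fails, so 20 generates a proper subgroup.

No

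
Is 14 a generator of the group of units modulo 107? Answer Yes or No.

No

φ(107) = 107 − 1 = 106 = 2 · 53.
14 is a primitive root mod 107 iff 14^(φ(107)/q) ≢ 1 for every prime q | φ(107), i.e. q ∈ {2, 53}.
14^53 ≡ 1 (mod 107)  [q = 2: ≡ 1 ✗]
14^2 ≡ 89 (mod 107)  [q = 53: ≢ 1 ✓]
14^53 ≡ 1 shows ord(14) | 53, strictly less than φ(107); not a primitive root.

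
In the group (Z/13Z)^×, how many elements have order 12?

φ(13) = 13 − 1 = 12 = 2^2 · 3.
(Z/13Z)^× is cyclic (|G| = 12); a cyclic group of order m has exactly φ(d) elements of each order d | m, and none otherwise.
12 = 2^2 · 3 divides 12, and φ(12) = 4.

4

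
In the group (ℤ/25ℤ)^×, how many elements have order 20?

8

φ(25) = φ(5^2) = 5·(5−1) = 20 = 2^2 · 5.
Since (Z/25Z)^× is cyclic of order 20, the number of elements of order d is φ(d) when d | 20 and 0 otherwise.
20 = 2^2 · 5 divides 20, and φ(20) = 8.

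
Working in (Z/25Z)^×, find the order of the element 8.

By Lagrange's theorem, ord_25(8) divides φ(25) = φ(5^2) = 5·(5−1) = 20 = 2^2 · 5.
Divisors of 20: 1, 2, 4, 5, 10, 20.
Check 8^d mod 25 for each divisor in increasing order:
8^1 ≡ 8
8^2 ≡ 14
8^4 ≡ 21
8^5 ≡ 18
8^10 ≡ 24
8^20 ≡ 1
Hence ord(8) = 20.

20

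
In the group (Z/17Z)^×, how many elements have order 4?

2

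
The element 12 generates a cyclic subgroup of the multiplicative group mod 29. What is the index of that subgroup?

7

Since 12 ∈ (Z/29Z)^×, its order divides φ(29) = 29 − 1 = 28 = 2^2 · 7.
Divisors of 28: 1, 2, 4, 7, 14, 28.
Evaluate successive powers at the divisors of 28:
12^1 ≡ 12
12^2 ≡ 28
12^4 ≡ 1
Thus |⟨12⟩| = ord(12) = 4.
The index is φ(29) / ord(12) = 28 / 4 = 7.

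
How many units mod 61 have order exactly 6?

2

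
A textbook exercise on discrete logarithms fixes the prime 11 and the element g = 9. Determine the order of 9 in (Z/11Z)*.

5

The order of 9 must divide φ(11) = 11 − 1 = 10 = 2 · 5.
Divisors of 10: 1, 2, 5, 10.
Test each divisor d:
9^1 ≡ 9 (mod 11)
9^2 ≡ 4 (mod 11)
9^5 ≡ 1 (mod 11) ✓
The smallest such exponent is 5, so the order of 9 is 5.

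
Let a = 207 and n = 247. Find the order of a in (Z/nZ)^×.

18

Since 207 ∈ (Z/247Z)^×, its order divides φ(247) = φ(13·19) = (13−1)·(19−1) = 12·18 = 216 = 2^3 · 3^3.
Divisors of 216: 1, 2, 3, 4, 6, 8, 9, 12, 18, 24, 27, 36, 54, 72, 108, 216.
Evaluate successive powers at the divisors of 216:
207^1 ≡ 207
207^2 ≡ 118
207^3 ≡ 220
207^4 ≡ 92
207^6 ≡ 235
207^8 ≡ 66
207^9 ≡ 77
207^12 ≡ 144
207^18 ≡ 1
Therefore the multiplicative order of 207 modulo 247 is 18.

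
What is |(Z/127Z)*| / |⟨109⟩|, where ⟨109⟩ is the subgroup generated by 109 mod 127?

By Lagrange's theorem, ord_127(109) divides φ(127) = 127 − 1 = 126 = 2 · 3^2 · 7.
Divisors of 126: 1, 2, 3, 6, 7, 9, 14, 18, 21, 42, 63, 126.
Test each divisor d:
109^1 ≡ 109
109^2 ≡ 70
109^3 ≡ 10
109^6 ≡ 100
109^7 ≡ 105
109^9 ≡ 111
109^14 ≡ 103
109^18 ≡ 2
109^21 ≡ 20
109^42 ≡ 19
109^63 ≡ 126
109^126 ≡ 1
The order of 109 is 126, so the subgroup it generates has 126 elements.
The index is φ(127) / ord(109) = 126 / 126 = 1.

1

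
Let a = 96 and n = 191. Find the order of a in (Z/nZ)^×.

95

The order of 96 must divide φ(191) = 191 − 1 = 190 = 2 · 5 · 19.
Divisors of 190: 1, 2, 5, 10, 19, 38, 95, 190.
Test each divisor d:
96^1 ≡ 96 (mod 191)
96^2 ≡ 48 (mod 191)
96^5 ≡ 6 (mod 191)
96^10 ≡ 36 (mod 191)
96^19 ≡ 109 (mod 191)
96^38 ≡ 39 (mod 191)
96^95 ≡ 1 (mod 191) ✓
Hence ord(96) = 95.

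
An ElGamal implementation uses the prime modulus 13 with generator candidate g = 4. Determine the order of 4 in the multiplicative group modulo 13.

The order of 4 must divide φ(13) = 13 − 1 = 12 = 2^2 · 3.
Divisors of 12: 1, 2, 3, 4, 6, 12.
Evaluate successive powers at the divisors of 12:
4^1 ≡ 4
4^2 ≡ 3
4^3 ≡ 12
4^4 ≡ 9
4^6 ≡ 1
So ord_13(4) = 6.

6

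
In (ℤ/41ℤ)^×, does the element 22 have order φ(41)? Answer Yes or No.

Yes

φ(41) = 41 − 1 = 40 = 2^3 · 5.
Test 22^(40/q) mod 41 for each prime factor q of 40:
22^20 ≡ 40 (mod 41)  [q = 2: ≢ 1 ✓]
22^8 ≡ 37 (mod 41)  [q = 5: ≢ 1 ✓]
Every test exponent gives a nontrivial residue, hence 22 generates the full group.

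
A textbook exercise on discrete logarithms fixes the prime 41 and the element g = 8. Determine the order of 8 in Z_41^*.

Since 8 ∈ (Z/41Z)^×, its order divides φ(41) = 41 − 1 = 40 = 2^3 · 5.
Divisors of 40: 1, 2, 4, 5, 8, 10, 20, 40.
Check 8^d mod 41 for each divisor in increasing order:
8^1 ≡ 8
8^2 ≡ 23
8^4 ≡ 37
8^5 ≡ 9
8^8 ≡ 16
8^10 ≡ 40
8^20 ≡ 1
The smallest such exponent is 20, so the order of 8 is 20.

20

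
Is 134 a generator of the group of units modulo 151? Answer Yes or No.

Yes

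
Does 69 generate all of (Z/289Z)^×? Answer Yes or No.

No

φ(289) = φ(17^2) = 17·(17−1) = 272 = 2^4 · 17.
An element g generates (Z/289Z)^× iff g^(272/q) ≢ 1 (mod 289) for each prime q ∈ {2, 17}.
69^136 ≡ 1 (mod 289)  [q = 2: ≡ 1 ✗]
69^16 ≡ 222 (mod 289)  [q = 17: ≢ 1 ✓]
Since 69^136 ≡ 1, the order of 69 divides 136 < 272, so 69 is not a primitive root.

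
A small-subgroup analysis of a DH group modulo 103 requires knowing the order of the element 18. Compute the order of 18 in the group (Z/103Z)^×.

ord(18) | φ(103) = 103 − 1 = 102 = 2 · 3 · 17.
Divisors of 102: 1, 2, 3, 6, 17, 34, 51, 102.
Compute 18^d (mod 103) for the divisors d until we hit 1:
18^1 ≡ 18 (mod 103)
18^2 ≡ 15 (mod 103)
18^3 ≡ 64 (mod 103)
18^6 ≡ 79 (mod 103)
18^17 ≡ 56 (mod 103)
18^34 ≡ 46 (mod 103)
18^51 ≡ 1 (mod 103) ✓
So ord_103(18) = 51.

51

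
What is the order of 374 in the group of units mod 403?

30

The order of 374 must divide φ(403) = φ(13·31) = (13−1)·(31−1) = 12·30 = 360 = 2^3 · 3^2 · 5.
Divisors of 360: 1, 2, 3, 4, 5, 6, 8, 9, 10, 12, 15, 18, 20, 24, 30, 36, 40, 45, 60, 72, 90, 120, 180, 360.
Compute 374^d (mod 403) for the divisors d until we hit 1:
374^1 ≡ 374 (mod 403)
374^2 ≡ 35 (mod 403)
374^3 ≡ 194 (mod 403)
374^4 ≡ 16 (mod 403)
374^5 ≡ 342 (mod 403)
374^6 ≡ 157 (mod 403)
374^8 ≡ 256 (mod 403)
374^9 ≡ 233 (mod 403)
374^10 ≡ 94 (mod 403)
374^12 ≡ 66 (mod 403)
374^15 ≡ 311 (mod 403)
374^18 ≡ 287 (mod 403)
374^20 ≡ 373 (mod 403)
374^24 ≡ 326 (mod 403)
374^30 ≡ 1 (mod 403) ✓
Therefore the multiplicative order of 374 modulo 403 is 30.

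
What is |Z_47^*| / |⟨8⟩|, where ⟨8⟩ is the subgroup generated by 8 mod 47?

2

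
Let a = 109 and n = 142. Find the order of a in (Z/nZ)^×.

ord(109) | φ(142) = φ(2)·φ(71) = 1·70 = 70 = 2 · 5 · 7.
Divisors of 70: 1, 2, 5, 7, 10, 14, 35, 70.
Compute 109^d (mod 142) for the divisors d until we hit 1:
109^1 ≡ 109 (mod 142)
109^2 ≡ 95 (mod 142)
109^5 ≡ 91 (mod 142)
109^7 ≡ 125 (mod 142)
109^10 ≡ 45 (mod 142)
109^14 ≡ 5 (mod 142)
109^35 ≡ 1 (mod 142) ✓
So ord_142(109) = 35.

35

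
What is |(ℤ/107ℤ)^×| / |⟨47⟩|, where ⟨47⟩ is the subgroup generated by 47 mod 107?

The order of 47 must divide φ(107) = 107 − 1 = 106 = 2 · 53.
Divisors of 106: 1, 2, 53, 106.
Check 47^d mod 107 for each divisor in increasing order:
47^1 ≡ 47
47^2 ≡ 69
47^53 ≡ 1
Thus |⟨47⟩| = ord(47) = 53.
Index = |(Z/107Z)^×| / |⟨47⟩| = 106 / 53 = 2.

2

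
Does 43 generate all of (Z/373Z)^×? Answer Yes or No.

φ(373) = 373 − 1 = 372 = 2^2 · 3 · 31.
An element g generates (Z/373Z)^× iff g^(372/q) ≢ 1 (mod 373) for each prime q ∈ {2, 3, 31}.
43^186 ≡ 372 (mod 373)  [q = 2: ≢ 1 ✓]
43^124 ≡ 88 (mod 373)  [q = 3: ≢ 1 ✓]
43^12 ≡ 49 (mod 373)  [q = 31: ≢ 1 ✓]
Every test exponent gives a nontrivial residue, hence 43 generates the full group.

Yes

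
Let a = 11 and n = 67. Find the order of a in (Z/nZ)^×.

ord(11) | φ(67) = 67 − 1 = 66 = 2 · 3 · 11.
Divisors of 66: 1, 2, 3, 6, 11, 22, 33, 66.
Test each divisor d:
11^1 ≡ 11
11^2 ≡ 54
11^3 ≡ 58
11^6 ≡ 14
11^11 ≡ 30
11^22 ≡ 29
11^33 ≡ 66
11^66 ≡ 1
Therefore the multiplicative order of 11 modulo 67 is 66.

66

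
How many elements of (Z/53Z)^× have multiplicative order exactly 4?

2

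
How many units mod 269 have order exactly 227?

0

φ(269) = 269 − 1 = 268 = 2^2 · 67.
In a cyclic group of order 268, there are φ(d) elements of order d for each divisor d of 268, and zero for non-divisors.
Since 227 ∤ 268, the count is 0.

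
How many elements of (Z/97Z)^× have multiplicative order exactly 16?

φ(97) = 97 − 1 = 96 = 2^5 · 3.
In a cyclic group of order 96, there are φ(d) elements of order d for each divisor d of 96, and zero for non-divisors.
16 = 2^4 divides 96, and φ(16) = 8.

8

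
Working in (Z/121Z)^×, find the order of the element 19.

The order of 19 must divide φ(121) = φ(11^2) = 11·(11−1) = 110 = 2 · 5 · 11.
Divisors of 110: 1, 2, 5, 10, 11, 22, 55, 110.
Test each divisor d:
19^1 ≡ 19
19^2 ≡ 119
19^5 ≡ 76
19^10 ≡ 89
19^11 ≡ 118
19^22 ≡ 9
19^55 ≡ 120
19^110 ≡ 1
Hence ord(19) = 110.

110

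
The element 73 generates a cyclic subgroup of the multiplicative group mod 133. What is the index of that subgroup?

By Lagrange's theorem, ord_133(73) divides φ(133) = φ(7·19) = (7−1)·(19−1) = 6·18 = 108 = 2^2 · 3^3.
Divisors of 108: 1, 2, 3, 4, 6, 9, 12, 18, 27, 36, 54, 108.
Evaluate successive powers at the divisors of 108:
73^1 ≡ 73
73^2 ≡ 9
73^3 ≡ 125
73^4 ≡ 81
73^6 ≡ 64
73^9 ≡ 20
73^12 ≡ 106
73^18 ≡ 1
Thus |⟨73⟩| = ord(73) = 18.
[(Z/133Z)^× : ⟨73⟩] = 108/18 = 6.

6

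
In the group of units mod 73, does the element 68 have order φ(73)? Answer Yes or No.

Yes

φ(73) = 73 − 1 = 72 = 2^3 · 3^2.
68 is a primitive root mod 73 iff 68^(φ(73)/q) ≢ 1 for every prime q | φ(73), i.e. q ∈ {2, 3}.
68^36 ≡ 72 (mod 73)  [q = 2: ≢ 1 ✓]
68^24 ≡ 8 (mod 73)  [q = 3: ≢ 1 ✓]
None equal 1, so ord_73(68) = 72: 68 is a primitive root.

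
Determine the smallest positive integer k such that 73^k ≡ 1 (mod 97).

ord(73) | φ(97) = 97 − 1 = 96 = 2^5 · 3.
Divisors of 96: 1, 2, 3, 4, 6, 8, 12, 16, 24, 32, 48, 96.
Check 73^d mod 97 for each divisor in increasing order:
73^1 ≡ 73
73^2 ≡ 91
73^3 ≡ 47
73^4 ≡ 36
73^6 ≡ 75
73^8 ≡ 35
73^12 ≡ 96
73^16 ≡ 61
73^24 ≡ 1
The smallest such exponent is 24, so the order of 73 is 24.

24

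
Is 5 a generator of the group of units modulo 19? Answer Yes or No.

φ(19) = 19 − 1 = 18 = 2 · 3^2.
An element g generates (Z/19Z)^× iff g^(18/q) ≢ 1 (mod 19) for each prime q ∈ {2, 3}.
5^9 ≡ 1 (mod 19)  [q = 2: ≡ 1 ✗]
5^6 ≡ 7 (mod 19)  [q = 3: ≢ 1 ✓]
The check at q = 2 fails, so 5 generates a proper subgroup.

No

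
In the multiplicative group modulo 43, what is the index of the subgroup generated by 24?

2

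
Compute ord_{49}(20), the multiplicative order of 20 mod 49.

Since 20 ∈ (Z/49Z)^×, its order divides φ(49) = φ(7^2) = 7·(7−1) = 42 = 2 · 3 · 7.
Divisors of 42: 1, 2, 3, 6, 7, 14, 21, 42.
Compute 20^d (mod 49) for the divisors d until we hit 1:
20^1 ≡ 20
20^2 ≡ 8
20^3 ≡ 13
20^6 ≡ 22
20^7 ≡ 48
20^14 ≡ 1
The smallest such exponent is 14, so the order of 20 is 14.

14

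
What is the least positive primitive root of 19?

2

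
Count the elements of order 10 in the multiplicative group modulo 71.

4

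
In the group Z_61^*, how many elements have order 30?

φ(61) = 61 − 1 = 60 = 2^2 · 3 · 5.
(Z/61Z)^× is cyclic (|G| = 60); a cyclic group of order m has exactly φ(d) elements of each order d | m, and none otherwise.
30 = 2 · 3 · 5 divides 60, and φ(30) = 8.

8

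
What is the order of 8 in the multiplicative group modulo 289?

136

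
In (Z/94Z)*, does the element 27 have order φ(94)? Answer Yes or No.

No

φ(94) = φ(2)·φ(47) = 1·46 = 46 = 2 · 23.
Test 27^(46/q) mod 94 for each prime factor q of 46:
27^23 ≡ 1 (mod 94)  [q = 2: ≡ 1 ✗]
27^2 ≡ 71 (mod 94)  [q = 23: ≢ 1 ✓]
27^23 ≡ 1 shows ord(27) | 23, strictly less than φ(94); not a primitive root.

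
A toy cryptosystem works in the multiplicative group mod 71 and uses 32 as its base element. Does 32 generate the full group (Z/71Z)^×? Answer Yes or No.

φ(71) = 71 − 1 = 70 = 2 · 5 · 7.
32 is a primitive root mod 71 iff 32^(φ(71)/q) ≢ 1 for every prime q | φ(71), i.e. q ∈ {2, 5, 7}.
32^35 ≡ 1 (mod 71)  [q = 2: ≡ 1 ✗]
32^14 ≡ 1 (mod 71)  [q = 5: ≡ 1 ✗]
32^10 ≡ 37 (mod 71)  [q = 7: ≢ 1 ✓]
Since 32^35 ≡ 1, the order of 32 divides 35 < 70, so 32 is not a primitive root.

No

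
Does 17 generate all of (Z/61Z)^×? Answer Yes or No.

Yes

φ(61) = 61 − 1 = 60 = 2^2 · 3 · 5.
Test 17^(60/q) mod 61 for each prime factor q of 60:
17^30 ≡ 60 (mod 61)  [q = 2: ≢ 1 ✓]
17^20 ≡ 13 (mod 61)  [q = 3: ≢ 1 ✓]
17^12 ≡ 20 (mod 61)  [q = 5: ≢ 1 ✓]
None equal 1, so ord_61(17) = 60: 17 is a primitive root.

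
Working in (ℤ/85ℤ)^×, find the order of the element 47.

4

The order of 47 must divide φ(85) = φ(5·17) = (5−1)·(17−1) = 4·16 = 64 = 2^6.
Divisors of 64: 1, 2, 4, 8, 16, 32, 64.
Test each divisor d:
47^1 ≡ 47 (mod 85)
47^2 ≡ 84 (mod 85)
47^4 ≡ 1 (mod 85) ✓
The smallest such exponent is 4, so the order of 47 is 4.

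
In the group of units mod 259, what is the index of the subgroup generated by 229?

12

ord(229) | φ(259) = φ(7·37) = (7−1)·(37−1) = 6·36 = 216 = 2^3 · 3^3.
Divisors of 216: 1, 2, 3, 4, 6, 8, 9, 12, 18, 24, 27, 36, 54, 72, 108, 216.
Check 229^d mod 259 for each divisor in increasing order:
229^1 ≡ 229 (mod 259)
229^2 ≡ 123 (mod 259)
229^3 ≡ 195 (mod 259)
229^4 ≡ 107 (mod 259)
229^6 ≡ 211 (mod 259)
229^8 ≡ 53 (mod 259)
229^9 ≡ 223 (mod 259)
229^12 ≡ 232 (mod 259)
229^18 ≡ 1 (mod 259) ✓
So ord_259(229) = 18, hence |⟨229⟩| = 18.
The index is φ(259) / ord(229) = 216 / 18 = 12.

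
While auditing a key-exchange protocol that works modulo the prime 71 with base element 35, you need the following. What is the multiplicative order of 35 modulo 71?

70

ord(35) | φ(71) = 71 − 1 = 70 = 2 · 5 · 7.
Divisors of 70: 1, 2, 5, 7, 10, 14, 35, 70.
Compute 35^d (mod 71) for the divisors d until we hit 1:
35^1 ≡ 35 (mod 71)
35^2 ≡ 18 (mod 71)
35^5 ≡ 51 (mod 71)
35^7 ≡ 66 (mod 71)
35^10 ≡ 45 (mod 71)
35^14 ≡ 25 (mod 71)
35^35 ≡ 70 (mod 71)
35^70 ≡ 1 (mod 71) ✓
The smallest such exponent is 70, so the order of 35 is 70.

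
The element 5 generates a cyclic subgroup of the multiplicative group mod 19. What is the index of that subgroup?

By Lagrange's theorem, ord_19(5) divides φ(19) = 19 − 1 = 18 = 2 · 3^2.
Divisors of 18: 1, 2, 3, 6, 9, 18.
Check 5^d mod 19 for each divisor in increasing order:
5^1 ≡ 5
5^2 ≡ 6
5^3 ≡ 11
5^6 ≡ 7
5^9 ≡ 1
Thus |⟨5⟩| = ord(5) = 9.
Index = |(Z/19Z)^×| / |⟨5⟩| = 18 / 9 = 2.

2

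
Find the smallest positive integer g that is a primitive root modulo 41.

φ(41) = 41 − 1 = 40 = 2^3 · 5.
Test candidates g = 2, 3, … against the prime factors q ∈ {2, 5} of φ(41): g is a generator iff g^(40/q) ≢ 1 for every such q.
g = 2: 2^20 ≡ 1 — hits 1, so not a primitive root.
g = 3: 3^20 ≡ 40; 3^8 ≡ 1 — hits 1, so not a primitive root.
g = 4: 4^20 ≡ 1 — hits 1, so not a primitive root.
g = 5: 5^20 ≡ 1 — hits 1, so not a primitive root.
g = 6: 6^20 ≡ 40; 6^8 ≡ 10 — none is 1, so 6 is a primitive root.
Hence the least primitive root of 41 is 6.

6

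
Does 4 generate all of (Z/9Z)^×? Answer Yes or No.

φ(9) = φ(3^2) = 3·(3−1) = 6 = 2 · 3.
It suffices to check that the order of 4 is not a proper divisor of 6: compute 4^(6/q) for q ∈ {2, 3}.
4^3 ≡ 1 (mod 9)  [q = 2: ≡ 1 ✗]
4^2 ≡ 7 (mod 9)  [q = 3: ≢ 1 ✓]
4^3 ≡ 1 shows ord(4) | 3, strictly less than φ(9); not a primitive root.

No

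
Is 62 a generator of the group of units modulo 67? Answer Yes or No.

No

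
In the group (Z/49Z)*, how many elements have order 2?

1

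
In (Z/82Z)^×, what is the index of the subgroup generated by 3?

By Lagrange's theorem, ord_82(3) divides φ(82) = φ(2)·φ(41) = 1·40 = 40 = 2^3 · 5.
Divisors of 40: 1, 2, 4, 5, 8, 10, 20, 40.
Compute 3^d (mod 82) for the divisors d until we hit 1:
3^1 ≡ 3 (mod 82)
3^2 ≡ 9 (mod 82)
3^4 ≡ 81 (mod 82)
3^5 ≡ 79 (mod 82)
3^8 ≡ 1 (mod 82) ✓
So ord_82(3) = 8, hence |⟨3⟩| = 8.
The index is φ(82) / ord(3) = 40 / 8 = 5.

5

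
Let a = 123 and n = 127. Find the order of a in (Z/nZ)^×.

14

By Lagrange's theorem, ord_127(123) divides φ(127) = 127 − 1 = 126 = 2 · 3^2 · 7.
Divisors of 126: 1, 2, 3, 6, 7, 9, 14, 18, 21, 42, 63, 126.
Test each divisor d:
123^1 ≡ 123 (mod 127)
123^2 ≡ 16 (mod 127)
123^3 ≡ 63 (mod 127)
123^6 ≡ 32 (mod 127)
123^7 ≡ 126 (mod 127)
123^9 ≡ 111 (mod 127)
123^14 ≡ 1 (mod 127) ✓
So ord_127(123) = 14.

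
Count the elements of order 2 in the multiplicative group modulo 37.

1

φ(37) = 37 − 1 = 36 = 2^2 · 3^2.
In a cyclic group of order 36, there are φ(d) elements of order d for each divisor d of 36, and zero for non-divisors.
2 | 36, and φ(2) = 2 − 1 = 1.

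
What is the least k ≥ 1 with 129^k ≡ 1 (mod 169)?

By Lagrange's theorem, ord_169(129) divides φ(169) = φ(13^2) = 13·(13−1) = 156 = 2^2 · 3 · 13.
Divisors of 156: 1, 2, 3, 4, 6, 12, 13, 26, 39, 52, 78, 156.
Evaluate successive powers at the divisors of 156:
129^1 ≡ 129 (mod 169)
129^2 ≡ 79 (mod 169)
129^3 ≡ 51 (mod 169)
129^4 ≡ 157 (mod 169)
129^6 ≡ 66 (mod 169)
129^12 ≡ 131 (mod 169)
129^13 ≡ 168 (mod 169)
129^26 ≡ 1 (mod 169) ✓
So ord_169(129) = 26.

26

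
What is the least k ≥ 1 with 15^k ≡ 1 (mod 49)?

7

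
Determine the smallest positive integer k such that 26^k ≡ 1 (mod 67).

ord(26) | φ(67) = 67 − 1 = 66 = 2 · 3 · 11.
Divisors of 66: 1, 2, 3, 6, 11, 22, 33, 66.
Test each divisor d:
26^1 ≡ 26 (mod 67)
26^2 ≡ 6 (mod 67)
26^3 ≡ 22 (mod 67)
26^6 ≡ 15 (mod 67)
26^11 ≡ 37 (mod 67)
26^22 ≡ 29 (mod 67)
26^33 ≡ 1 (mod 67) ✓
Hence ord(26) = 33.

33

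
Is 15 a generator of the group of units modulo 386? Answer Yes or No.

φ(386) = φ(2)·φ(193) = 1·192 = 192 = 2^6 · 3.
It suffices to check that the order of 15 is not a proper divisor of 192: compute 15^(192/q) for q ∈ {2, 3}.
15^96 ≡ 385 (mod 386)  [q = 2: ≢ 1 ✓]
15^64 ≡ 277 (mod 386)  [q = 3: ≢ 1 ✓]
Every test exponent gives a nontrivial residue, hence 15 generates the full group.

Yes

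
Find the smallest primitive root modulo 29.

2

φ(29) = 29 − 1 = 28 = 2^2 · 7.
g is a primitive root iff g^(28/q) ≢ 1 (mod 29) for each prime q ∈ {2, 7}.
g = 2: 2^14 ≡ 28; 2^4 ≡ 16 — none is 1, so 2 is a primitive root.
Hence the least primitive root of 29 is 2.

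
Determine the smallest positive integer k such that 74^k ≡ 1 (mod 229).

By Lagrange's theorem, ord_229(74) divides φ(229) = 229 − 1 = 228 = 2^2 · 3 · 19.
Divisors of 228: 1, 2, 3, 4, 6, 12, 19, 38, 57, 76, 114, 228.
Test each divisor d:
74^1 ≡ 74 (mod 229)
74^2 ≡ 209 (mod 229)
74^3 ≡ 123 (mod 229)
74^4 ≡ 171 (mod 229)
74^6 ≡ 15 (mod 229)
74^12 ≡ 225 (mod 229)
74^19 ≡ 140 (mod 229)
74^38 ≡ 135 (mod 229)
74^57 ≡ 122 (mod 229)
74^76 ≡ 134 (mod 229)
74^114 ≡ 228 (mod 229)
74^228 ≡ 1 (mod 229) ✓
So ord_229(74) = 228.

228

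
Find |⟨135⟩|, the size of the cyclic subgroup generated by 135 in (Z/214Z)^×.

106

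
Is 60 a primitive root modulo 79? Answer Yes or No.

Yes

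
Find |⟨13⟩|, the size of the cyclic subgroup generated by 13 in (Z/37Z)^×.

36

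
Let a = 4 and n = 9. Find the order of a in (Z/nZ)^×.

3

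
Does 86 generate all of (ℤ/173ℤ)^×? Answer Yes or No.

Yes

φ(173) = 173 − 1 = 172 = 2^2 · 43.
It suffices to check that the order of 86 is not a proper divisor of 172: compute 86^(172/q) for q ∈ {2, 43}.
86^86 ≡ 172 (mod 173)  [q = 2: ≢ 1 ✓]
86^4 ≡ 119 (mod 173)  [q = 43: ≢ 1 ✓]
All checks pass, so 86 has order 172 and is a primitive root modulo 173.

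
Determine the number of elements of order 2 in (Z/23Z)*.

φ(23) = 23 − 1 = 22 = 2 · 11.
In a cyclic group of order 22, there are φ(d) elements of order d for each divisor d of 22, and zero for non-divisors.
2 | 22, and φ(2) = 2 − 1 = 1.

1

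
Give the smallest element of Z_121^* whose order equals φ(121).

2

φ(121) = φ(11^2) = 11·(11−1) = 110 = 2 · 5 · 11.
g is a primitive root iff g^(110/q) ≢ 1 (mod 121) for each prime q ∈ {2, 5, 11}.
g = 2: 2^55 ≡ 120; 2^22 ≡ 81; 2^10 ≡ 56 — none is 1, so 2 is a primitive root.
The smallest primitive root modulo 121 is 2.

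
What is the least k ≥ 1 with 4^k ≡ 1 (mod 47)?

23

ord(4) | φ(47) = 47 − 1 = 46 = 2 · 23.
Divisors of 46: 1, 2, 23, 46.
Evaluate successive powers at the divisors of 46:
4^1 ≡ 4 (mod 47)
4^2 ≡ 16 (mod 47)
4^23 ≡ 1 (mod 47) ✓
The smallest such exponent is 23, so the order of 4 is 23.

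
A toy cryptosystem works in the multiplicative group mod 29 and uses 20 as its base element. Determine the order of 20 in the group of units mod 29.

By Lagrange's theorem, ord_29(20) divides φ(29) = 29 − 1 = 28 = 2^2 · 7.
Divisors of 28: 1, 2, 4, 7, 14, 28.
Check 20^d mod 29 for each divisor in increasing order:
20^1 ≡ 20 (mod 29)
20^2 ≡ 23 (mod 29)
20^4 ≡ 7 (mod 29)
20^7 ≡ 1 (mod 29) ✓
The smallest such exponent is 7, so the order of 20 is 7.

7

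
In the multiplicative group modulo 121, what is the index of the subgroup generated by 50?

1

By Lagrange's theorem, ord_121(50) divides φ(121) = φ(11^2) = 11·(11−1) = 110 = 2 · 5 · 11.
Divisors of 110: 1, 2, 5, 10, 11, 22, 55, 110.
Test each divisor d:
50^1 ≡ 50
50^2 ≡ 80
50^5 ≡ 76
50^10 ≡ 89
50^11 ≡ 94
50^22 ≡ 3
50^55 ≡ 120
50^110 ≡ 1
So ord_121(50) = 110, hence |⟨50⟩| = 110.
[(Z/121Z)^× : ⟨50⟩] = 110/110 = 1.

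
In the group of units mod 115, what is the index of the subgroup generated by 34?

Since 34 ∈ (Z/115Z)^×, its order divides φ(115) = φ(5·23) = (5−1)·(23−1) = 4·22 = 88 = 2^3 · 11.
Divisors of 88: 1, 2, 4, 8, 11, 22, 44, 88.
Check 34^d mod 115 for each divisor in increasing order:
34^1 ≡ 34 (mod 115)
34^2 ≡ 6 (mod 115)
34^4 ≡ 36 (mod 115)
34^8 ≡ 31 (mod 115)
34^11 ≡ 114 (mod 115)
34^22 ≡ 1 (mod 115) ✓
The order of 34 is 22, so the subgroup it generates has 22 elements.
[(Z/115Z)^× : ⟨34⟩] = 88/22 = 4.

4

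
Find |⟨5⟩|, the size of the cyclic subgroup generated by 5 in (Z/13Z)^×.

The order of 5 must divide φ(13) = 13 − 1 = 12 = 2^2 · 3.
Divisors of 12: 1, 2, 3, 4, 6, 12.
Test each divisor d:
5^1 ≡ 5 (mod 13)
5^2 ≡ 12 (mod 13)
5^3 ≡ 8 (mod 13)
5^4 ≡ 1 (mod 13) ✓
So ord_13(5) = 4.

4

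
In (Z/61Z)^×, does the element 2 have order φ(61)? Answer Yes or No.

Yes

φ(61) = 61 − 1 = 60 = 2^2 · 3 · 5.
Test 2^(60/q) mod 61 for each prime factor q of 60:
2^30 ≡ 60 (mod 61)  [q = 2: ≢ 1 ✓]
2^20 ≡ 47 (mod 61)  [q = 3: ≢ 1 ✓]
2^12 ≡ 9 (mod 61)  [q = 5: ≢ 1 ✓]
All checks pass, so 2 has order 60 and is a primitive root modulo 61.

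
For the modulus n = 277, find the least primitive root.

φ(277) = 277 − 1 = 276 = 2^2 · 3 · 23.
Test candidates g = 2, 3, … against the prime factors q ∈ {2, 3, 23} of φ(277): g is a generator iff g^(276/q) ≢ 1 for every such q.
g = 2: 2^138 ≡ 276; 2^92 ≡ 1 — hits 1, so not a primitive root.
g = 3: 3^138 ≡ 1 — hits 1, so not a primitive root.
g = 4: 4^138 ≡ 1 — hits 1, so not a primitive root.
g = 5: 5^138 ≡ 276; 5^92 ≡ 116; 5^12 ≡ 27 — none is 1, so 5 is a primitive root.
Hence the least primitive root of 277 is 5.

5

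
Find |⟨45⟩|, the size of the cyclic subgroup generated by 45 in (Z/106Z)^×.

By Lagrange's theorem, ord_106(45) divides φ(106) = φ(2)·φ(53) = 1·52 = 52 = 2^2 · 13.
Divisors of 52: 1, 2, 4, 13, 26, 52.
Check 45^d mod 106 for each divisor in increasing order:
45^1 ≡ 45
45^2 ≡ 11
45^4 ≡ 15
45^13 ≡ 83
45^26 ≡ 105
45^52 ≡ 1
Hence ord(45) = 52.

52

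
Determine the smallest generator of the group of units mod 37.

φ(37) = 37 − 1 = 36 = 2^2 · 3^2.
Test candidates g = 2, 3, … against the prime factors q ∈ {2, 3} of φ(37): g is a generator iff g^(36/q) ≢ 1 for every such q.
g = 2: 2^18 ≡ 36; 2^12 ≡ 26 — none is 1, so 2 is a primitive root.
Hence the least primitive root of 37 is 2.

2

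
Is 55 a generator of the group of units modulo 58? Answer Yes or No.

Yes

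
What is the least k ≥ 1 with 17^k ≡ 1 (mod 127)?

63

Since 17 ∈ (Z/127Z)^×, its order divides φ(127) = 127 − 1 = 126 = 2 · 3^2 · 7.
Divisors of 126: 1, 2, 3, 6, 7, 9, 14, 18, 21, 42, 63, 126.
Check 17^d mod 127 for each divisor in increasing order:
17^1 ≡ 17 (mod 127)
17^2 ≡ 35 (mod 127)
17^3 ≡ 87 (mod 127)
17^6 ≡ 76 (mod 127)
17^7 ≡ 22 (mod 127)
17^9 ≡ 8 (mod 127)
17^14 ≡ 103 (mod 127)
17^18 ≡ 64 (mod 127)
17^21 ≡ 107 (mod 127)
17^42 ≡ 19 (mod 127)
17^63 ≡ 1 (mod 127) ✓
Therefore the multiplicative order of 17 modulo 127 is 63.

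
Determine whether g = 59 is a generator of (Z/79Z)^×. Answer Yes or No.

Yes

φ(79) = 79 − 1 = 78 = 2 · 3 · 13.
Test 59^(78/q) mod 79 for each prime factor q of 78:
59^39 ≡ 78 (mod 79)  [q = 2: ≢ 1 ✓]
59^26 ≡ 23 (mod 79)  [q = 3: ≢ 1 ✓]
59^6 ≡ 46 (mod 79)  [q = 13: ≢ 1 ✓]
None equal 1, so ord_79(59) = 78: 59 is a primitive root.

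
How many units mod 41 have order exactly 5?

φ(41) = 41 − 1 = 40 = 2^3 · 5.
In a cyclic group of order 40, there are φ(d) elements of order d for each divisor d of 40, and zero for non-divisors.
5 | 40, and φ(5) = 5 − 1 = 4.

4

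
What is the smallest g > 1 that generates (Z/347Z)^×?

φ(347) = 347 − 1 = 346 = 2 · 173.
g is a primitive root iff g^(346/q) ≢ 1 (mod 347) for each prime q ∈ {2, 173}.
g = 2: 2^173 ≡ 346; 2^2 ≡ 4 — none is 1, so 2 is a primitive root.
So 2 is the smallest generator of (Z/347Z)^×.

2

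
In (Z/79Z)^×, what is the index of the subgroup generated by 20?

2

By Lagrange's theorem, ord_79(20) divides φ(79) = 79 − 1 = 78 = 2 · 3 · 13.
Divisors of 78: 1, 2, 3, 6, 13, 26, 39, 78.
Check 20^d mod 79 for each divisor in increasing order:
20^1 ≡ 20
20^2 ≡ 5
20^3 ≡ 21
20^6 ≡ 46
20^13 ≡ 55
20^26 ≡ 23
20^39 ≡ 1
So ord_79(20) = 39, hence |⟨20⟩| = 39.
The index is φ(79) / ord(20) = 78 / 39 = 2.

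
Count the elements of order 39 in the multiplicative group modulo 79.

24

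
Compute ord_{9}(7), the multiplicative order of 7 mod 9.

3

The order of 7 must divide φ(9) = φ(3^2) = 3·(3−1) = 6 = 2 · 3.
Divisors of 6: 1, 2, 3, 6.
Compute 7^d (mod 9) for the divisors d until we hit 1:
7^1 ≡ 7 (mod 9)
7^2 ≡ 4 (mod 9)
7^3 ≡ 1 (mod 9) ✓
So ord_9(7) = 3.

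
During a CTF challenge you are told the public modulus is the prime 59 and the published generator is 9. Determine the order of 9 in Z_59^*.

The order of 9 must divide φ(59) = 59 − 1 = 58 = 2 · 29.
Divisors of 58: 1, 2, 29, 58.
Compute 9^d (mod 59) for the divisors d until we hit 1:
9^1 ≡ 9 (mod 59)
9^2 ≡ 22 (mod 59)
9^29 ≡ 1 (mod 59) ✓
Hence ord(9) = 29.

29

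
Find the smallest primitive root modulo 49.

3

φ(49) = φ(7^2) = 7·(7−1) = 42 = 2 · 3 · 7.
g is a primitive root iff g^(42/q) ≢ 1 (mod 49) for each prime q ∈ {2, 3, 7}.
g = 2: 2^21 ≡ 1 — hits 1, so not a primitive root.
g = 3: 3^21 ≡ 48; 3^14 ≡ 30; 3^6 ≡ 43 — none is 1, so 3 is a primitive root.
Hence the least primitive root of 49 is 3.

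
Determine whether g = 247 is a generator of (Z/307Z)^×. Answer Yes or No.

φ(307) = 307 − 1 = 306 = 2 · 3^2 · 17.
Test 247^(306/q) mod 307 for each prime factor q of 306:
247^153 ≡ 306 (mod 307)  [q = 2: ≢ 1 ✓]
247^102 ≡ 289 (mod 307)  [q = 3: ≢ 1 ✓]
247^18 ≡ 304 (mod 307)  [q = 17: ≢ 1 ✓]
Every test exponent gives a nontrivial residue, hence 247 generates the full group.

Yes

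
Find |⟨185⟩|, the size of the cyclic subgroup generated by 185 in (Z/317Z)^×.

The order of 185 must divide φ(317) = 317 − 1 = 316 = 2^2 · 79.
Divisors of 316: 1, 2, 4, 79, 158, 316.
Test each divisor d:
185^1 ≡ 185 (mod 317)
185^2 ≡ 306 (mod 317)
185^4 ≡ 121 (mod 317)
185^79 ≡ 203 (mod 317)
185^158 ≡ 316 (mod 317)
185^316 ≡ 1 (mod 317) ✓
Hence ord(185) = 316.

316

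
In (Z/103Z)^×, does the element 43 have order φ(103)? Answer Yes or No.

φ(103) = 103 − 1 = 102 = 2 · 3 · 17.
43 is a primitive root mod 103 iff 43^(φ(103)/q) ≢ 1 for every prime q | φ(103), i.e. q ∈ {2, 3, 17}.
43^51 ≡ 102 (mod 103)  [q = 2: ≢ 1 ✓]
43^34 ≡ 46 (mod 103)  [q = 3: ≢ 1 ✓]
43^6 ≡ 81 (mod 103)  [q = 17: ≢ 1 ✓]
All checks pass, so 43 has order 102 and is a primitive root modulo 103.

Yes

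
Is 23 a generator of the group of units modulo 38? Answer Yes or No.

No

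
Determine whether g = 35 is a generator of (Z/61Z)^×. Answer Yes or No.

Yes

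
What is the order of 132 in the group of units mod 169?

156

Since 132 ∈ (Z/169Z)^×, its order divides φ(169) = φ(13^2) = 13·(13−1) = 156 = 2^2 · 3 · 13.
Divisors of 156: 1, 2, 3, 4, 6, 12, 13, 26, 39, 52, 78, 156.
Compute 132^d (mod 169) for the divisors d until we hit 1:
132^1 ≡ 132
132^2 ≡ 17
132^3 ≡ 47
132^4 ≡ 120
132^6 ≡ 12
132^12 ≡ 144
132^13 ≡ 80
132^26 ≡ 147
132^39 ≡ 99
132^52 ≡ 146
132^78 ≡ 168
132^156 ≡ 1
So ord_169(132) = 156.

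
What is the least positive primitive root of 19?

2

φ(19) = 19 − 1 = 18 = 2 · 3^2.
Test candidates g = 2, 3, … against the prime factors q ∈ {2, 3} of φ(19): g is a generator iff g^(18/q) ≢ 1 for every such q.
g = 2: 2^9 ≡ 18; 2^6 ≡ 7 — none is 1, so 2 is a primitive root.
So 2 is the smallest generator of (Z/19Z)^×.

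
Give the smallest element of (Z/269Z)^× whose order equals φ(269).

2

φ(269) = 269 − 1 = 268 = 2^2 · 67.
Test candidates g = 2, 3, … against the prime factors q ∈ {2, 67} of φ(269): g is a generator iff g^(268/q) ≢ 1 for every such q.
g = 2: 2^134 ≡ 268; 2^4 ≡ 16 — none is 1, so 2 is a primitive root.
The smallest primitive root modulo 269 is 2.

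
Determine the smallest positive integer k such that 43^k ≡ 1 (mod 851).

44

The order of 43 must divide φ(851) = φ(23·37) = (23−1)·(37−1) = 22·36 = 792 = 2^3 · 3^2 · 11.
Divisors of 792: 1, 2, 3, 4, 6, 8, 9, 11, 12, 18, 22, 24, 33, 36, 44, 66, 72, 88, 99, 132, 198, 264, 396, 792.
Check 43^d mod 851 for each divisor in increasing order:
43^1 ≡ 43
43^2 ≡ 147
43^3 ≡ 364
43^4 ≡ 334
43^6 ≡ 591
43^8 ≡ 75
43^9 ≡ 672
43^11 ≡ 68
43^12 ≡ 371
43^18 ≡ 554
43^22 ≡ 369
43^24 ≡ 630
43^33 ≡ 413
43^36 ≡ 556
43^44 ≡ 1
Hence ord(43) = 44.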